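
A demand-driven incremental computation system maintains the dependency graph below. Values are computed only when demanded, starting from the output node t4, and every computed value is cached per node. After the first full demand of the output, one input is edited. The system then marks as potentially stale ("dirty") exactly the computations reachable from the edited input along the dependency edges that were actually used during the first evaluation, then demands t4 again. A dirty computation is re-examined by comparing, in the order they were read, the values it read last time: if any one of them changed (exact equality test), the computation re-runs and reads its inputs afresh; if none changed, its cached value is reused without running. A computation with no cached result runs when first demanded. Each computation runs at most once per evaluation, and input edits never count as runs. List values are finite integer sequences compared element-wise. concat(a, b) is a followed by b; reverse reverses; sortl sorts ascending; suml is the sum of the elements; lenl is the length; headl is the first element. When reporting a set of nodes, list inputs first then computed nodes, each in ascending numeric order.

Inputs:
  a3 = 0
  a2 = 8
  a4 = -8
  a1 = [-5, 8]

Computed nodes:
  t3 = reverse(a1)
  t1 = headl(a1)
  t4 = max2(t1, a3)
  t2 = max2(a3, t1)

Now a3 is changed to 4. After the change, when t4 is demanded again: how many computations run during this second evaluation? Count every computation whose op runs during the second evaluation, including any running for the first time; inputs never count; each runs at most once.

First evaluation (everything demanded from the output):
  t1 = headl([-5, 8]) = -5
  t4 = max2(-5, 0) = 0

Propagation after the edit:
  t4: runs — a3 0->4; result 4.

Computations that run: t4 — 1 in total.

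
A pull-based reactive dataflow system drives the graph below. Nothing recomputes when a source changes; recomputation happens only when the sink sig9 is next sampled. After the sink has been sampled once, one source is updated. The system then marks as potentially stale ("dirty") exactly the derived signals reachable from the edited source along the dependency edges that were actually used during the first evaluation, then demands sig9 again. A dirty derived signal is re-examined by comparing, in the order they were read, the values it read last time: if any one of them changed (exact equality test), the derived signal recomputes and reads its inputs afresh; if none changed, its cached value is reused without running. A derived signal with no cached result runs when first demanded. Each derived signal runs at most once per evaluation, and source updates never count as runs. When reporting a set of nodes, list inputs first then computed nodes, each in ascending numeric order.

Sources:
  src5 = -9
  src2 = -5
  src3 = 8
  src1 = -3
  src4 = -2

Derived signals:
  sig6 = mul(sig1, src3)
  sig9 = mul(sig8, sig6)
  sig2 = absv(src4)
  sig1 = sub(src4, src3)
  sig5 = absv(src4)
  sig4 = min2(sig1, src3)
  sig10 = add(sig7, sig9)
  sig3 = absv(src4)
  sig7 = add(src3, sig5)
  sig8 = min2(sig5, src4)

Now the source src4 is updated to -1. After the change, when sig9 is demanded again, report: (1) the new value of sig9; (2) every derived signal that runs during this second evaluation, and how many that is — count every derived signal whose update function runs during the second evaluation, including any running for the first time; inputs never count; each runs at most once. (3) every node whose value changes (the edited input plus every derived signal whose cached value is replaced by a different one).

First evaluation (everything demanded from the output):
  sig1 = sub(-2, 8) = -10
  sig5 = absv(-2) = 2
  sig6 = mul(-10, 8) = -80
  sig8 = min2(2, -2) = -2
  sig9 = mul(-2, -80) = 160

Propagation after the edit:
  sig1: runs — src4 -2->-1; result -9.
  sig5: runs — src4 -2->-1; result 1.
  sig6: runs — sig1 -10->-9; result -72.
  sig8: runs — sig5 2->1; src4 -2->-1; result -1.
  sig9: runs — sig8 -2->-1; sig6 -80->-72; result 72.

New value of sig9: 72.
Derived signals that run: sig1, sig5, sig6, sig8, sig9 — 5 in total.
Values that change: src4, sig1, sig5, sig6, sig8, sig9.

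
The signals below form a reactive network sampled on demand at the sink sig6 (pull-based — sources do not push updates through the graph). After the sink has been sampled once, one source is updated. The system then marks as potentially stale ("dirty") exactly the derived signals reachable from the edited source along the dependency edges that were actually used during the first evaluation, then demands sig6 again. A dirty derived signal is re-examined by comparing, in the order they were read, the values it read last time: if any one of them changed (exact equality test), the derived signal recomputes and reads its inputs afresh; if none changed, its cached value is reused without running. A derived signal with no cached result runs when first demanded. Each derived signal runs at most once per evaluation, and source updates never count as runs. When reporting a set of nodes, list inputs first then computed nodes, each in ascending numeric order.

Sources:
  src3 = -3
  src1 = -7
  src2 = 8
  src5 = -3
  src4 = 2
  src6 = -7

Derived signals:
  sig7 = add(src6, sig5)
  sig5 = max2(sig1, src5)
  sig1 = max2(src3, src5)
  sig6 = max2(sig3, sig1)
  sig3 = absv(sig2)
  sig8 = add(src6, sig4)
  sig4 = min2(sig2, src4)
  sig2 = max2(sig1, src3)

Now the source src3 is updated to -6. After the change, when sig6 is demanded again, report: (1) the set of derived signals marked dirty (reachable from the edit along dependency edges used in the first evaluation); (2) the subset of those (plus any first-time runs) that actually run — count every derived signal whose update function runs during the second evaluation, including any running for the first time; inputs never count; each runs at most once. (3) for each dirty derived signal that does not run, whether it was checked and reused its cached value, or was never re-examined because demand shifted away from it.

Initial pass — values computed on the first demand:
  sig1 = max2(-3, -3) = -3
  sig2 = max2(-3, -3) = -3
  sig3 = absv(-3) = 3
  sig6 = max2(3, -3) = 3

Second demand — change propagation:
  sig1: re-runs because src3 -3->-6; new result -3 (unchanged).
  sig2: re-runs because src3 -3->-6; new result -3 (unchanged).
  sig3: re-examined; everything it read last time is the same (sig2 unchanged) — cache 3 kept, no run.
  sig6: re-examined; everything it read last time is the same (sig3 unchanged, sig1 unchanged) — cache 3 kept, no run.

The important point: at sig3 every value read last time is unchanged, so the dirty flag clears without a run.

Dirty set: sig1, sig2, sig3, sig6.
Run set: sig1, sig2 (2 run).
Re-examined without running (cache reused): sig3, sig6.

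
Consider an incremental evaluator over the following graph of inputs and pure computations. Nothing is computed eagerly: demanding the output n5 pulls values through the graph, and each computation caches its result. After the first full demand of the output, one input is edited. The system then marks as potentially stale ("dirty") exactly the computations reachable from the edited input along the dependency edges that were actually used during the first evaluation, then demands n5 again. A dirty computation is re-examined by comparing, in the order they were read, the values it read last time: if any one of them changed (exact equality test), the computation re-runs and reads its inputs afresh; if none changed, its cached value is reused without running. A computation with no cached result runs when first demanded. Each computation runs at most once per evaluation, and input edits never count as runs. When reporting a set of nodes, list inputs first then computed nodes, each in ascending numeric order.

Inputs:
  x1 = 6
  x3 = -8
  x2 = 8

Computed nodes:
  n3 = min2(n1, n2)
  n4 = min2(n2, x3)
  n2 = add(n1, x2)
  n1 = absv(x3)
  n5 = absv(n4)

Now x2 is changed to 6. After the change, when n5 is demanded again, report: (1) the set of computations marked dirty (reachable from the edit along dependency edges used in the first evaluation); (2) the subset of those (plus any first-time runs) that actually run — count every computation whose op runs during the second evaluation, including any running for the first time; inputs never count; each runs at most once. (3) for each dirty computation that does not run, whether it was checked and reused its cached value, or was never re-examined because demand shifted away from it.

Initial pass — values computed on the first demand:
  n1 = absv(-8) = 8
  n2 = add(8, 8) = 16
  n4 = min2(16, -8) = -8
  n5 = absv(-8) = 8

Second demand — change propagation:
  n2: re-runs because x2 8->6; new result 14.
  n4: re-runs because n2 16->14; new result -8 (unchanged).
  n5: re-examined; everything it read last time is the same (n4 unchanged) — cache 8 kept, no run.

The important point: n4 recomputes to an identical value, and the output ends up unchanged.

Dirty set: n2, n4, n5.
Run set: n2, n4 (2 run).
Re-examined without running (cache reused): n5.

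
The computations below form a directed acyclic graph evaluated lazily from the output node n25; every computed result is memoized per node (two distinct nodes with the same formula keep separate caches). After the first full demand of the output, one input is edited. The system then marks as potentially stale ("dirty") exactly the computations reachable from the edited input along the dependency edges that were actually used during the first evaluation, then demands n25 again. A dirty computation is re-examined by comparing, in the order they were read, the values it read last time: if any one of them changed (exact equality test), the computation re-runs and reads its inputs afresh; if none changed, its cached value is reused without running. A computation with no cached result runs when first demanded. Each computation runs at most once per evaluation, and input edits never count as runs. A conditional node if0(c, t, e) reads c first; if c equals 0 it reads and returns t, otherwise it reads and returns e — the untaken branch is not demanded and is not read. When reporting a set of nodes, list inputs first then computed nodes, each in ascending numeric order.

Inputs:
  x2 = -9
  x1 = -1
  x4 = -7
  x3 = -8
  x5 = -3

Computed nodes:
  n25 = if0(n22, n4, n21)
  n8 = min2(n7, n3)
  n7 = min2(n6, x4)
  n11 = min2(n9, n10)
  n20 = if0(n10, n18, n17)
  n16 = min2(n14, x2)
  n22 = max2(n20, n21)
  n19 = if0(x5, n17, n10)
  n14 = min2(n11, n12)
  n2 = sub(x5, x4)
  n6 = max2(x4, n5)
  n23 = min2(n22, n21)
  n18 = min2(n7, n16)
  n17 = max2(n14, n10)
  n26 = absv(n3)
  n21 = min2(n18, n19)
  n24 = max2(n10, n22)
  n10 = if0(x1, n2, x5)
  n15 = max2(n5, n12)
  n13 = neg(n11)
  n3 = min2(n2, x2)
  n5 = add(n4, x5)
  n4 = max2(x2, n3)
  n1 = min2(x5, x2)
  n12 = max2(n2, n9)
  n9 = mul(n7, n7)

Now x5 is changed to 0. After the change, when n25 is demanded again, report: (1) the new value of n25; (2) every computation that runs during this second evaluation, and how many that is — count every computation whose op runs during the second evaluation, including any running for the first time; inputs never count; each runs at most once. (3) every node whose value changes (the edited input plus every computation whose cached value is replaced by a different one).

Demanding n25 again yields -9.
15 computations run: n2, n3, n5, n6, n10, n11, n12, n14, n16, n17, n19, n20, n21, n22, n25.
The nodes whose values change: x5, n2, n5, n10, n11, n14, n17, n19, n20, n22.
Note where the cutoff bites: n4 is checked, finds nothing changed, and keeps its cache.

First demand of the output computes:
  n2 = sub(-3, -7) = 4
  n3 = min2(4, -9) = -9
  n4 = max2(-9, -9) = -9
  n5 = add(-9, -3) = -12
  n6 = max2(-7, -12) = -7
  n7 = min2(-7, -7) = -7
  n9 = mul(-7, -7) = 49
  n10 = if0(x1=-1 -> else branch x5) = -3
  n11 = min2(49, -3) = -3
  n12 = max2(4, 49) = 49
  n14 = min2(-3, 49) = -3
  n16 = min2(-3, -9) = -9
  n17 = max2(-3, -3) = -3
  n18 = min2(-7, -9) = -9
  n19 = if0(x5=-3 -> else branch n10) = -3
  n20 = if0(n10=-3 -> else branch n17) = -3
  n21 = min2(-9, -3) = -9
  n22 = max2(-3, -9) = -3
  n25 = if0(n22=-3 -> else branch n21) = -9

After the edit, cleaning proceeds:
  n2: a read changed (x5 -3->0) — executes, giving 7.
  n3: a read changed (n2 4->7) — executes, giving -9 — identical to its old value.
  n4: dirty, but its reads are unchanged (x2 unchanged, n3 unchanged); cached -9 stands.
  n5: a read changed (x5 -3->0) — executes, giving -9.
  n6: a read changed (n5 -12->-9) — executes, giving -7 — identical to its old value.
  n7: dirty, but its reads are unchanged (n6 unchanged, x4 unchanged); cached -7 stands.
  n9: dirty, but its reads are unchanged (n7 unchanged, n7 unchanged); cached 49 stands.
  n10: a read changed (x5 -3->0) — executes, giving 0.
  n11: a read changed (n10 -3->0) — executes, giving 0.
  n12: a read changed (n2 4->7) — executes, giving 49 — identical to its old value.
  n14: a read changed (n11 -3->0) — executes, giving 0.
  n16: a read changed (n14 -3->0) — executes, giving -9 — identical to its old value.
  n17: a read changed (n14 -3->0; n10 -3->0) — executes, giving 0.
  n18: dirty, but its reads are unchanged (n7 unchanged, n16 unchanged); cached -9 stands.
  n19: a read changed (x5 -3->0; n10 -3->0) — executes, giving 0.
  n20: a read changed (n10 -3->0; n17 -3->0) — executes, giving -9.
  n21: a read changed (n19 -3->0) — executes, giving -9 — identical to its old value.
  n22: a read changed (n20 -3->-9) — executes, giving -9.
  n25: a read changed (n22 -3->-9) — executes, giving -9 — identical to its old value.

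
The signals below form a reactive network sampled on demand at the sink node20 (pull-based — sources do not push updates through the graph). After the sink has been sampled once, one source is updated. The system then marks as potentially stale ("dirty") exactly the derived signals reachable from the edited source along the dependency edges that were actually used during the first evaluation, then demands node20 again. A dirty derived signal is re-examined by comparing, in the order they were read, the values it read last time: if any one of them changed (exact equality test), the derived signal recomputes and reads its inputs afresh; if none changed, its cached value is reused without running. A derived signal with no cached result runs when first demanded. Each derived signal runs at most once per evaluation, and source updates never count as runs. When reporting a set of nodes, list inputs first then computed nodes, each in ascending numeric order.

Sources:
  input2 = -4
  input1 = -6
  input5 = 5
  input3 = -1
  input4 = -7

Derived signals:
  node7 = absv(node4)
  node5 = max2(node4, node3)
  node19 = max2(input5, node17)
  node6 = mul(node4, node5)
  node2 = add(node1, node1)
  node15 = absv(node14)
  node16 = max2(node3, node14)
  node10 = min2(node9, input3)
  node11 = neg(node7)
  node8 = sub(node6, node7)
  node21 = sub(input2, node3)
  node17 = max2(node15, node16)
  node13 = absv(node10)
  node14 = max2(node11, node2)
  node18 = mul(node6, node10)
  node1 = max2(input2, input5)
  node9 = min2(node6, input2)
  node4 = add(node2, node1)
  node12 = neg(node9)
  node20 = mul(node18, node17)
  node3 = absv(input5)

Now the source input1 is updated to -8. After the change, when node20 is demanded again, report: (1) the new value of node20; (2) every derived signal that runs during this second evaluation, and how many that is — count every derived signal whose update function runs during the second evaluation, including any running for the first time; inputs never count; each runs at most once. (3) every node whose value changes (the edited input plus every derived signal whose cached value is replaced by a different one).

node20 now evaluates to -9000.
Run set: none (0 run).
Changed values: input1.
The important point: nothing the output needs ever reads input1, so the edit is invisible to it.

Initial pass — values computed on the first demand:
  node1 = max2(-4, 5) = 5
  node2 = add(5, 5) = 10
  node3 = absv(5) = 5
  node4 = add(10, 5) = 15
  node5 = max2(15, 5) = 15
  node6 = mul(15, 15) = 225
  node7 = absv(15) = 15
  node9 = min2(225, -4) = -4
  node10 = min2(-4, -1) = -4
  node11 = neg(15) = -15
  node14 = max2(-15, 10) = 10
  node15 = absv(10) = 10
  node16 = max2(5, 10) = 10
  node17 = max2(10, 10) = 10
  node18 = mul(225, -4) = -900
  node20 = mul(-900, 10) = -9000

Second demand — change propagation:
  no demanded computation ever read input1, so the edit dirties nothing and nothing runs.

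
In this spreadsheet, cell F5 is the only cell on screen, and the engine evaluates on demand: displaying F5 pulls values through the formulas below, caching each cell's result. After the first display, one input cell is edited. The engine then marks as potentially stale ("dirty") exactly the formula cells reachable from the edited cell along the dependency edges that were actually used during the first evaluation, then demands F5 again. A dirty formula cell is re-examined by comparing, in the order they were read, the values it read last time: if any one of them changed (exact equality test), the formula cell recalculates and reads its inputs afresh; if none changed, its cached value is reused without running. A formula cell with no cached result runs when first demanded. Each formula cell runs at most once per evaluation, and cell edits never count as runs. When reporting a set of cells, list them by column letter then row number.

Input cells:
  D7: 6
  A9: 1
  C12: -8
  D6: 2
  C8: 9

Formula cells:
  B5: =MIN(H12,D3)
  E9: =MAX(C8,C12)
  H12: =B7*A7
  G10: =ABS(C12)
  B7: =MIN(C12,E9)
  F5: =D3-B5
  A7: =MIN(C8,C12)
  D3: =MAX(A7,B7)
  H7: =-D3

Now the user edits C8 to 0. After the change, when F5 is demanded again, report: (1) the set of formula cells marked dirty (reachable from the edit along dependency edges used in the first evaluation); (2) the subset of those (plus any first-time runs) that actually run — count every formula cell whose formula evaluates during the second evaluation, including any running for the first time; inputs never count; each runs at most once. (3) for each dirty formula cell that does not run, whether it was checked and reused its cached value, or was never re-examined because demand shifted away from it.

Initial pass — values computed on the first demand:
  A7 = MIN(9, -8) = -8
  E9 = MAX(9, -8) = 9
  B7 = MIN(-8, 9) = -8
  D3 = MAX(-8, -8) = -8
  H12 = -8 * -8 = 64
  B5 = MIN(64, -8) = -8
  F5 = -8 - -8 = 0

Second demand — change propagation:
  A7: re-runs because C8 9->0; new result -8 (unchanged).
  E9: re-runs because C8 9->0; new result 0.
  B7: re-runs because E9 9->0; new result -8 (unchanged).
  D3: re-examined; everything it read last time is the same (A7 unchanged, B7 unchanged) — cache -8 kept, no run.
  H12: re-examined; everything it read last time is the same (B7 unchanged, A7 unchanged) — cache 64 kept, no run.
  B5: re-examined; everything it read last time is the same (H12 unchanged, D3 unchanged) — cache -8 kept, no run.
  F5: re-examined; everything it read last time is the same (D3 unchanged, B5 unchanged) — cache 0 kept, no run.

The important point: at H12 every value read last time is unchanged, so the dirty flag clears without a run.

Dirty set: A7, B5, B7, D3, E9, F5, H12.
Run set: A7, B7, E9 (3 run).
Re-examined without running (cache reused): B5, D3, F5, H12.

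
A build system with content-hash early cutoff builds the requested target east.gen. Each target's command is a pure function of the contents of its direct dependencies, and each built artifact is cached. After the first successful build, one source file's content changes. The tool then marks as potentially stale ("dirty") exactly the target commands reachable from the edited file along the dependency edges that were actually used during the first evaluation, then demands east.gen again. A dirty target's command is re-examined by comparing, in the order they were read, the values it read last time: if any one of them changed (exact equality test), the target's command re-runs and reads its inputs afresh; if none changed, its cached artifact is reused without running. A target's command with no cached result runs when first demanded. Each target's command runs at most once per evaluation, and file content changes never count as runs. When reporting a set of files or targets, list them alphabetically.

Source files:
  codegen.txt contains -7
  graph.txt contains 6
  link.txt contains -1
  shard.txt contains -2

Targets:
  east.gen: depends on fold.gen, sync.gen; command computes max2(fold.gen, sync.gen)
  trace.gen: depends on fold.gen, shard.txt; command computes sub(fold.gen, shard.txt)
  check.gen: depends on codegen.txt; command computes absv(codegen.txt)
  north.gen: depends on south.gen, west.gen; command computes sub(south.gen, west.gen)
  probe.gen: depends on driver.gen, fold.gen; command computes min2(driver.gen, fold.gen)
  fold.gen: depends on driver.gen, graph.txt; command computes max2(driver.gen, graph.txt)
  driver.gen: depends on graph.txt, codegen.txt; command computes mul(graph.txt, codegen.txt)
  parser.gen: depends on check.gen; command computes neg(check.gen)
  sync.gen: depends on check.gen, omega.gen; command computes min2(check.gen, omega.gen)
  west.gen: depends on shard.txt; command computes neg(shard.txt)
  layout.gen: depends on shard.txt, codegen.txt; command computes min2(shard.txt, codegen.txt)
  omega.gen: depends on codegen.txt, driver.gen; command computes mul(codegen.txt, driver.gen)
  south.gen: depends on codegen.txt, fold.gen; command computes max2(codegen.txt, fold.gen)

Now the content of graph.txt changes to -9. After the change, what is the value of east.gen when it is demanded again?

New value of east.gen: 63.

First evaluation (everything demanded from the output):
  check.gen = absv(-7) = 7
  driver.gen = mul(6, -7) = -42
  fold.gen = max2(-42, 6) = 6
  omega.gen = mul(-7, -42) = 294
  sync.gen = min2(7, 294) = 7
  east.gen = max2(6, 7) = 7

Propagation after the edit:
  driver.gen: runs — graph.txt 6->-9; result 63.
  fold.gen: runs — driver.gen -42->63; graph.txt 6->-9; result 63.
  omega.gen: runs — driver.gen -42->63; result -441.
  sync.gen: runs — omega.gen 294->-441; result -441.
  east.gen: runs — fold.gen 6->63; sync.gen 7->-441; result 63.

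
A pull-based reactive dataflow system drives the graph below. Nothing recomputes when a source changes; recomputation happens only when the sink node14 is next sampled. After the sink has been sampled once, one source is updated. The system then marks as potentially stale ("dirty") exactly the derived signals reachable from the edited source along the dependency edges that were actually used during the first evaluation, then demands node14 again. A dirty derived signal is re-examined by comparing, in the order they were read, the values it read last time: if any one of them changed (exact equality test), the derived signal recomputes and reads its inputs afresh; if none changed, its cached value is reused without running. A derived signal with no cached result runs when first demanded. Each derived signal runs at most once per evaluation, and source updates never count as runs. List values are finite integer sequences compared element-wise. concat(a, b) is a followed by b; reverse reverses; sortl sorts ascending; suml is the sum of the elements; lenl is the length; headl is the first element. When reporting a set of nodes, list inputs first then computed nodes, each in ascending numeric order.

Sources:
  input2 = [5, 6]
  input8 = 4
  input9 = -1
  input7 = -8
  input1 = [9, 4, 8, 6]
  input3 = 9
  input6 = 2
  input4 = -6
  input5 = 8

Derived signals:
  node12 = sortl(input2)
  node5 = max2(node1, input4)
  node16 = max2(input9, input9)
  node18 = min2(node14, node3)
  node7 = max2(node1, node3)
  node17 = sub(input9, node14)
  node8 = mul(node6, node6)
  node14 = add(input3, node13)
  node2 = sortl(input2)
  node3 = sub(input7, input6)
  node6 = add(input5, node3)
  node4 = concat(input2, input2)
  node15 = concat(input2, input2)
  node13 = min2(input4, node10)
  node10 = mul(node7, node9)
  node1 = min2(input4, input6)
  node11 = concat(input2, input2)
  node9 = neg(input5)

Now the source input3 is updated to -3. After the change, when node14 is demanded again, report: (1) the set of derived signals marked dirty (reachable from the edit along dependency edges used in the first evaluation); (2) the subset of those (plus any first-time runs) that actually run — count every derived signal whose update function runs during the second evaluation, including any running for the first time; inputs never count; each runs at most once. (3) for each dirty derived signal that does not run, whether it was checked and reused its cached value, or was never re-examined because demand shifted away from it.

Marked dirty: node14.
Derived signals that run: node14 — 1 in total.
Every dirty derived signal ran.

First evaluation (everything demanded from the output):
  node1 = min2(-6, 2) = -6
  node3 = sub(-8, 2) = -10
  node7 = max2(-6, -10) = -6
  node9 = neg(8) = -8
  node10 = mul(-6, -8) = 48
  node13 = min2(-6, 48) = -6
  node14 = add(9, -6) = 3

Propagation after the edit:
  node14: runs — input3 9->-3; result -9.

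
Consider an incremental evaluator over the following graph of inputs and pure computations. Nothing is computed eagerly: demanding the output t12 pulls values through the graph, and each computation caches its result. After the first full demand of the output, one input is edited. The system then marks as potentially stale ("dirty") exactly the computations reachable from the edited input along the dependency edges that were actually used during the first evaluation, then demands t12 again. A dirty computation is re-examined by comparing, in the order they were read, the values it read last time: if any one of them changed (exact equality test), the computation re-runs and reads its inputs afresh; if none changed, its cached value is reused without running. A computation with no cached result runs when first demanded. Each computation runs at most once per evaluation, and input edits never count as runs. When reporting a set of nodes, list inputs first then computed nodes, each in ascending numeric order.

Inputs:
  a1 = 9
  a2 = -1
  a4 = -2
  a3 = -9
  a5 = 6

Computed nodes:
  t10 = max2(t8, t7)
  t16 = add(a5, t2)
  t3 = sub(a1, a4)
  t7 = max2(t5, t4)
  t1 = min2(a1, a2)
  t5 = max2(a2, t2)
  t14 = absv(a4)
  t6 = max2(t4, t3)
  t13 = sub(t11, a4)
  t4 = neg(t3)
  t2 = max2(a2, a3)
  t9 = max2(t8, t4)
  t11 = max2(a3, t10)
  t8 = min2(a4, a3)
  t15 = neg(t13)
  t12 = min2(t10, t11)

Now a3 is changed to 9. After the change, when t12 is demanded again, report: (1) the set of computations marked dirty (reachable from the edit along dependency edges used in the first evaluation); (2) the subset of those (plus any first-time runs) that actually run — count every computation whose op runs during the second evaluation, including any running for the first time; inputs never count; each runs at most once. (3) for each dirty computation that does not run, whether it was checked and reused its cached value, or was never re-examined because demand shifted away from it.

Initial pass — values computed on the first demand:
  t2 = max2(-1, -9) = -1
  t3 = sub(9, -2) = 11
  t4 = neg(11) = -11
  t5 = max2(-1, -1) = -1
  t7 = max2(-1, -11) = -1
  t8 = min2(-2, -9) = -9
  t10 = max2(-9, -1) = -1
  t11 = max2(-9, -1) = -1
  t12 = min2(-1, -1) = -1

Second demand — change propagation:
  t2: re-runs because a3 -9->9; new result 9.
  t5: re-runs because t2 -1->9; new result 9.
  t7: re-runs because t5 -1->9; new result 9.
  t8: re-runs because a3 -9->9; new result -2.
  t10: re-runs because t8 -9->-2; t7 -1->9; new result 9.
  t11: re-runs because a3 -9->9; t10 -1->9; new result 9.
  t12: re-runs because t10 -1->9; t11 -1->9; new result 9.

Dirty set: t2, t5, t7, t8, t10, t11, t12.
Run set: t2, t5, t7, t8, t10, t11, t12 (7 run).
All dirty computations ended up running.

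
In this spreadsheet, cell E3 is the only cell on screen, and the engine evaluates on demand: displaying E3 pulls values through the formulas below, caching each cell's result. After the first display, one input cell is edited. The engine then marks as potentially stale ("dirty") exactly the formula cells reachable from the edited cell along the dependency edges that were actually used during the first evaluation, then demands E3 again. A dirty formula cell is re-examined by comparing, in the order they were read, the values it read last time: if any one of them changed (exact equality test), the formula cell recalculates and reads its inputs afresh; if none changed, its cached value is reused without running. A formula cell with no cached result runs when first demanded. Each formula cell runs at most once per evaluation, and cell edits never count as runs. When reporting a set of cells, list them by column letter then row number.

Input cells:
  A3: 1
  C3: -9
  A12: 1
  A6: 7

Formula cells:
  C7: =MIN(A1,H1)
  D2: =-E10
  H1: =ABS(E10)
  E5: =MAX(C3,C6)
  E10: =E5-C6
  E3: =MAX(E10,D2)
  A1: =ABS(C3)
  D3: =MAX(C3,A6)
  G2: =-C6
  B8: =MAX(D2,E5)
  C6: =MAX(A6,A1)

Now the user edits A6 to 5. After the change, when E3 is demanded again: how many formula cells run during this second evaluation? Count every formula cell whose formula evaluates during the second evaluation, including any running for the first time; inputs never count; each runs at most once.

Initial pass — values computed on the first demand:
  A1 = ABS(-9) = 9
  C6 = MAX(7, 9) = 9
  E5 = MAX(-9, 9) = 9
  E10 = 9 - 9 = 0
  D2 = -(0) = 0
  E3 = MAX(0, 0) = 0

Second demand — change propagation:
  C6: re-runs because A6 7->5; new result 9 (unchanged).
  E5: re-examined; everything it read last time is the same (C3 unchanged, C6 unchanged) — cache 9 kept, no run.
  E10: re-examined; everything it read last time is the same (E5 unchanged, C6 unchanged) — cache 0 kept, no run.
  D2: re-examined; everything it read last time is the same (E10 unchanged) — cache 0 kept, no run.
  E3: re-examined; everything it read last time is the same (E10 unchanged, D2 unchanged) — cache 0 kept, no run.

The important point: C6 recomputes to an identical value, and the output ends up unchanged.

Run set: C6 (1 run).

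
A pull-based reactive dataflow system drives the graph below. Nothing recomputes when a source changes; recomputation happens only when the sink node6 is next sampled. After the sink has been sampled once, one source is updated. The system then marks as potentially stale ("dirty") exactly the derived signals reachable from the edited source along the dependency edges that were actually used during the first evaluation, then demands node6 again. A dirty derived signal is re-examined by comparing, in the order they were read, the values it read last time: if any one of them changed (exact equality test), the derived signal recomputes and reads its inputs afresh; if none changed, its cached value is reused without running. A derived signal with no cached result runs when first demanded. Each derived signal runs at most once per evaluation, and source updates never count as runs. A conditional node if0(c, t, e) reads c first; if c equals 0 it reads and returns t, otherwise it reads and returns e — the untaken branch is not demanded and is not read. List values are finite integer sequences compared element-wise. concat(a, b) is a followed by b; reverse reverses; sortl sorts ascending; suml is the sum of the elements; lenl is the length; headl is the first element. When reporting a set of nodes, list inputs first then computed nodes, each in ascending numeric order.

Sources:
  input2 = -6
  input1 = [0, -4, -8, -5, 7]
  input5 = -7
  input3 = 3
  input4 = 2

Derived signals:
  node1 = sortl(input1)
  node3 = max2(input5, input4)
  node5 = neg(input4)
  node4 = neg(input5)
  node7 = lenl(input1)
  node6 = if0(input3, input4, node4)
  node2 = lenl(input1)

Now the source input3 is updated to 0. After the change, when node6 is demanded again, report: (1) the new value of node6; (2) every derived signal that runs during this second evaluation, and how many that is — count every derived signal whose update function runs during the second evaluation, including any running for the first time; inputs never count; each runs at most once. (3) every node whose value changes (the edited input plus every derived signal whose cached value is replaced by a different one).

New value of node6: 2.
Derived signals that run: node6 — 1 in total.
Values that change: input3, node6.

First evaluation (everything demanded from the output):
  node4 = neg(-7) = 7
  node6 = if0(input3=3 -> else branch node4) = 7

Propagation after the edit:
  node6: runs — input3 3->0; result 2.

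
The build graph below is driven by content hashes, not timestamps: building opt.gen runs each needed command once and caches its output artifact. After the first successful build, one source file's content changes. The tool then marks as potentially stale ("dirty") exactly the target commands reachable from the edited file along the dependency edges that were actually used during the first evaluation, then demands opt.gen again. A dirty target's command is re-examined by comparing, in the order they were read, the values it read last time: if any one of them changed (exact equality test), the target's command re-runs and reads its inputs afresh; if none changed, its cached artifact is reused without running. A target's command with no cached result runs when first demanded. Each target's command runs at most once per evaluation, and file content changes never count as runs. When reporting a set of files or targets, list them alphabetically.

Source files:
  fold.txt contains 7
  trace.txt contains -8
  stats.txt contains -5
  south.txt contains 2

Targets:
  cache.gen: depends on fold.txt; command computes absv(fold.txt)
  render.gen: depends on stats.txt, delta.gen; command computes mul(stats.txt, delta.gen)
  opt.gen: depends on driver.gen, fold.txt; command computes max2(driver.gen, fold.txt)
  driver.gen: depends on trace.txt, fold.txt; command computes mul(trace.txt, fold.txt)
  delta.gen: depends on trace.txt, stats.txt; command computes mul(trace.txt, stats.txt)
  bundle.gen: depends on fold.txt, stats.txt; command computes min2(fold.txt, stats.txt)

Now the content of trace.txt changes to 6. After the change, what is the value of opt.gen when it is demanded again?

Initial pass — values computed on the first demand:
  driver.gen = mul(-8, 7) = -56
  opt.gen = max2(-56, 7) = 7

Second demand — change propagation:
  driver.gen: re-runs because trace.txt -8->6; new result 42.
  opt.gen: re-runs because driver.gen -56->42; new result 42.

opt.gen now evaluates to 42.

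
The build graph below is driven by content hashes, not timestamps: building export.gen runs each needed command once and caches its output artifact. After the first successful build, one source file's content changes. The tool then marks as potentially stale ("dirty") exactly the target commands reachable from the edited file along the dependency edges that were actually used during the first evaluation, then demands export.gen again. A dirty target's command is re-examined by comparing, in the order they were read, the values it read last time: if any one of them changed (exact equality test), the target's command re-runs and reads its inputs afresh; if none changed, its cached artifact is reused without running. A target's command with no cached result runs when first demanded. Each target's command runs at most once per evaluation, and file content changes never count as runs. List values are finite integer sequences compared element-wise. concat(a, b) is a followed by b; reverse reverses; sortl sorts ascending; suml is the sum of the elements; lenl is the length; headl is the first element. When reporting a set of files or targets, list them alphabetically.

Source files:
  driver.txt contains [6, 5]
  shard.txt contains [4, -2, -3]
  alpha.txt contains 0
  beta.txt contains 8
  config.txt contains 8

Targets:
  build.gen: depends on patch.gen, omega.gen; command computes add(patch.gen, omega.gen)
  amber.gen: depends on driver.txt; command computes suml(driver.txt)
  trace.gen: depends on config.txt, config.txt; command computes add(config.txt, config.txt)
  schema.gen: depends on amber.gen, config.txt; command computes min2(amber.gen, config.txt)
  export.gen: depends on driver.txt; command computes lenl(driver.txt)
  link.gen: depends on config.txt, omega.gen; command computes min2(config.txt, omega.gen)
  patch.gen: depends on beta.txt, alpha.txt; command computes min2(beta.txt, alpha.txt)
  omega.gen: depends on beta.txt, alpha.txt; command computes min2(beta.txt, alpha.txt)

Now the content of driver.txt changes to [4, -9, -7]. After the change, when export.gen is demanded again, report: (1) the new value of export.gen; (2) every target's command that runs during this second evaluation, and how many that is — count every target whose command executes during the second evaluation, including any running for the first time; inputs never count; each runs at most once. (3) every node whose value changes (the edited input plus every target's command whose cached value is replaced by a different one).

Initial pass — values computed on the first demand:
  export.gen = lenl([6, 5]) = 2

Second demand — change propagation:
  export.gen: re-runs because driver.txt [6, 5]->[4, -9, -7]; new result 3.

export.gen now evaluates to 3.
Run set: export.gen (1 run).
Changed values: driver.txt, export.gen.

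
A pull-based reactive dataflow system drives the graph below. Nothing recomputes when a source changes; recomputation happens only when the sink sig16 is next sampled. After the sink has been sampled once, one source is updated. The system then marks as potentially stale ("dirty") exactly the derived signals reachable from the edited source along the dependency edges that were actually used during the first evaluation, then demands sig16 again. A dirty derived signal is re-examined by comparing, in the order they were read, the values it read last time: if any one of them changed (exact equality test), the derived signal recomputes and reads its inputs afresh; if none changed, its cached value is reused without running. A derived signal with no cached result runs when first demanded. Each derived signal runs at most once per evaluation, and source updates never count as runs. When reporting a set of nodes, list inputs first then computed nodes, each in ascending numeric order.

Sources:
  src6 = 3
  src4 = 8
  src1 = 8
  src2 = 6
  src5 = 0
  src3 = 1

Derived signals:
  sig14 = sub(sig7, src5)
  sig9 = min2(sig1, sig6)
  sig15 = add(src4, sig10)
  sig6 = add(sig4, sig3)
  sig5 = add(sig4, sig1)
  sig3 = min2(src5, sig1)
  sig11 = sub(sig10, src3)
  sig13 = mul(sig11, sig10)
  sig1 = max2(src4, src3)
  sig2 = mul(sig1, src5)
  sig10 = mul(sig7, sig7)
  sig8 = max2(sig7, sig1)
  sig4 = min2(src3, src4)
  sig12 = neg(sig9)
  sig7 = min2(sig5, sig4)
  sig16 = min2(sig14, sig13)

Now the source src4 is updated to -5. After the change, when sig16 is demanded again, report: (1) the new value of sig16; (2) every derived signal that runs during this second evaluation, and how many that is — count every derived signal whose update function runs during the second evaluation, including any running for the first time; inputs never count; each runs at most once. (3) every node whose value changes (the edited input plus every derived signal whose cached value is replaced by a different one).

First evaluation (everything demanded from the output):
  sig1 = max2(8, 1) = 8
  sig4 = min2(1, 8) = 1
  sig5 = add(1, 8) = 9
  sig7 = min2(9, 1) = 1
  sig10 = mul(1, 1) = 1
  sig11 = sub(1, 1) = 0
  sig13 = mul(0, 1) = 0
  sig14 = sub(1, 0) = 1
  sig16 = min2(1, 0) = 0

Propagation after the edit:
  sig1: runs — src4 8->-5; result 1.
  sig4: runs — src4 8->-5; result -5.
  sig5: runs — sig4 1->-5; sig1 8->1; result -4.
  sig7: runs — sig5 9->-4; sig4 1->-5; result -5.
  sig10: runs — sig7 1->-5; sig7 1->-5; result 25.
  sig11: runs — sig10 1->25; result 24.
  sig13: runs — sig11 0->24; sig10 1->25; result 600.
  sig14: runs — sig7 1->-5; result -5.
  sig16: runs — sig14 1->-5; sig13 0->600; result -5.

New value of sig16: -5.
Derived signals that run: sig1, sig4, sig5, sig7, sig10, sig11, sig13, sig14, sig16 — 9 in total.
Values that change: src4, sig1, sig4, sig5, sig7, sig10, sig11, sig13, sig14, sig16.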